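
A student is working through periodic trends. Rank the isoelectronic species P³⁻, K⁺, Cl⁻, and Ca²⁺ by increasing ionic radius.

All of these have 18 electrons, so size is governed by nuclear charge alone: the more protons, the stronger the pull on the same electron cloud, and the smaller the ion.
Nuclear charges: Ca²⁺ (Z=20), K⁺ (Z=19), Cl⁻ (Z=17), P³⁻ (Z=15).
Smallest to largest: Ca²⁺ < K⁺ < Cl⁻ < P³⁻.

Ca²⁺, K⁺, Cl⁻, P³⁻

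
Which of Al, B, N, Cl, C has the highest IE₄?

B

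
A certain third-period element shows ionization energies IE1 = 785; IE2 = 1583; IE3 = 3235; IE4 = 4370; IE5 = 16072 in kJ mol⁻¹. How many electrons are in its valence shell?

Look for the largest jump between consecutive ionization energies: IE5/IE4 ≈ 3.7, far larger than any earlier ratio.
That jump marks the point where a core electron is being removed. So the atom has 4 valence electrons.

4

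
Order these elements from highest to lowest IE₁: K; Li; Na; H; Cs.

H is in period 1, group 1; Li is in period 2, group 1; Na is in period 3, group 1; K is in period 4, group 1; Cs is in period 6, group 1.
Across a period the outer electron is held more tightly (higher IE₁); down a group it sits in a higher shell, more shielded, and comes off more easily.
All are in group 1, so first ionization energy increases up the group.
So from highest to lowest: H > Li > Na > K > Cs.

H > Li > Na > K > Cs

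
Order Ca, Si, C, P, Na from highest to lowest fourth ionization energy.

Na > Ca > C > P > Si

After 3 electrons have been removed, what remains? Ca³⁺ is already 1 electron into the core; Si³⁺ still has 1 valence electron; C³⁺ still has 1 valence electron; P³⁺ still has 2 valence electrons; Na³⁺ is already 2 electrons into the core.
Core electrons are held far more tightly than valence electrons, so Ca and Na top the IE_4 order.
Valence configurations: Si³⁺ [Ne]3s¹, C³⁺ [He]2s¹, P³⁺ [Ne]3s².
Tabulated IE_4 (kJ/mol): Ca 6491, Si 4356, C 6223, P 4964, Na 9543.
Hence IE_4: Si < P < C < Ca < Na.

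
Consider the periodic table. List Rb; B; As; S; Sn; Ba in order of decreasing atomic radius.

B is in period 2, group 13; S is in period 3, group 16; As is in period 4, group 15; Rb is in period 5, group 1; Sn is in period 5, group 14; Ba is in period 6, group 2.
Across a period the added protons contract the valence shell; down a group each new principal shell makes the atom larger.
Here both period and group differ, so the two effects have to be weighed against each other.
S > B: period and group pull opposite ways; the down-group shift dominates (103 vs 85 pm).
As > S: both effects reinforce here, so As is clearly the larger of the two.
Sn > As: both effects reinforce here, so Sn is clearly the larger of the two.
Ba > Sn: relative to Sn, both the across-period and down-group shifts push Ba's atomic radius up.
Rb > Ba: period and group pull opposite ways; the across-period shift dominates (210 vs 196 pm).
Approximate values (pm): B 85, S 103, As 121, Rb 210, Sn 140, Ba 196.
So from largest to smallest: Rb > Ba > Sn > As > S > B.

Rb > Ba > Sn > As > S > B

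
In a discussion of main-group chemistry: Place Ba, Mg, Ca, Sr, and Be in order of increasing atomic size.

Be < Mg < Ca < Sr < Ba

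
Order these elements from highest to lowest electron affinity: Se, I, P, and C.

I, Se, C, P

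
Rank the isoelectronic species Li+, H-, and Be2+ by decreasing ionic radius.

All of these have 2 electrons, so size is governed by nuclear charge alone: the more protons, the stronger the pull on the same electron cloud, and the smaller the ion.
Nuclear charges: Be2+ (Z=4), Li+ (Z=3), H- (Z=1).
Largest to smallest: H- > Li+ > Be2+.

H- > Li+ > Be2+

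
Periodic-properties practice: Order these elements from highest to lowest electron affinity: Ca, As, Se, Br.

Atoms with high Z_eff and room in the valence shell (especially the halogens) have the most exothermic electron affinities.
All lie in period 4, so electron affinity increases left to right.
So from highest to lowest: Br > Se > As > Ca.

Br > Se > As > Ca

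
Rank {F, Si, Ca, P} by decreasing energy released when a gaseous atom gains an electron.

F is in period 2, group 17; Si is in period 3, group 14; P is in period 3, group 15; Ca is in period 4, group 2.
Adding an electron releases more energy for atoms nearer the top right (short of the noble gases).
These span different periods and groups, so the two trends combine.
P > Ca: relative to Ca, both the across-period and down-group shifts push P's electron affinity up.
Si > P: this pair runs against the simple trend — see the exception note.
F > Si: relative to Si, both the across-period and down-group shifts push F's electron affinity up.
Note the exception: Si has a higher electron affinity than P, contrary to the simple trend — adding an electron to P's half-filled 3p³ is unfavourable, so Si (3p²) has the more exothermic EA.
Approximate values (kJ/mol): F 328, Si 134, P 72, Ca 2.
So from highest to lowest: F > Si > P > Ca.

F > Si > P > Ca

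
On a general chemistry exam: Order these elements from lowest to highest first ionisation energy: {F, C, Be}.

Be is in period 2, group 2; C is in period 2, group 14; F is in period 2, group 17.
Removing the outermost electron gets harder across a period and easier down a group.
All lie in period 2, so first ionization energy increases left to right.
So from lowest to highest: Be < C < F.

Be < C < F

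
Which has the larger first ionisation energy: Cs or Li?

First ionization energy rises across a period (greater Z_eff holds electrons more tightly) and falls down a group (valence electrons are farther from the nucleus).
All are in group 1, so first ionization energy increases up the group.
So Li has the larger first ionisation energy (Li > Cs).

Li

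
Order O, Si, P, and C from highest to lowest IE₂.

O, C, P, Si

The second ionization energy removes an electron from the +1 ion. For each element: O⁺ still has 5 valence electrons; Si⁺ still has 3 valence electrons; P⁺ still has 4 valence electrons; C⁺ still has 3 valence electrons.
All are still removing valence electrons, so compare the +1 ions as you would atoms: IE_2 generally rises across a period (higher Z_eff) and falls down a group (larger shell), subject to the usual subshell exceptions.
Valence configurations: O⁺ [He]2s²2p³, Si⁺ [Ne]3s²3p¹, P⁺ [Ne]3s²3p², C⁺ [He]2s²2p¹.
The numbers (kJ/mol): O 3388, Si 1577, P 1907, C 2353.
Overall IE_2 order: Si < P < C < O.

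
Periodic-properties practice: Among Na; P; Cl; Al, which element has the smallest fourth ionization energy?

P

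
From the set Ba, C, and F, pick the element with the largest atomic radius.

C is in period 2, group 14; F is in period 2, group 17; Ba is in period 6, group 2.
Radius decreases left→right (rising Z_eff, same n) and increases top→bottom (higher n).
These span different periods and groups, so the two trends combine.
C > F: both are in period 2; the period trend gives C the larger value.
Ba > C: both effects reinforce here, so Ba is clearly the larger of the two.
For reference (pm): C 75, F 64, Ba 196.
The largest atomic radius among these belongs to Ba.

Ba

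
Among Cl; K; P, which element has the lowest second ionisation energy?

The second ionization energy removes an electron from the +1 ion. For each element: Cl⁺ still has 6 valence electrons; K⁺ is the bare [Ar] core; P⁺ still has 4 valence electrons.
Pulling an electron out of a noble-gas core costs far more than removing a remaining valence electron, so K sits at the high end of IE_2.
Valence configurations: Cl⁺ [Ne]3s²3p⁴, P⁺ [Ne]3s²3p².
The numbers (kJ/mol): Cl 2298, K 3052, P 1907.
Overall IE_2 order: P < Cl < K.

P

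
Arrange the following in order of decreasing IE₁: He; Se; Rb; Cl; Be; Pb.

He is in period 1, group 18; Be is in period 2, group 2; Cl is in period 3, group 17; Se is in period 4, group 16; Rb is in period 5, group 1; Pb is in period 6, group 14.
First ionization energy rises across a period (greater Z_eff holds electrons more tightly) and falls down a group (valence electrons are farther from the nucleus).
Here both period and group differ, so the two effects have to be weighed against each other.
Pb > Rb: period and group pull opposite ways; the across-period shift dominates (716 vs 403 kJ/mol).
Be > Pb: period and group pull opposite ways; the down-group shift dominates (900 vs 716 kJ/mol).
Se > Be: the two effects oppose for this pair; the across-period effect wins (941 vs 900 kJ/mol).
Cl > Se: both effects reinforce here, so Cl is clearly the higher of the two.
He > Cl: both effects reinforce here, so He is clearly the higher of the two.
Tabulated first ionization energy (kJ/mol): He 2372, Be 900, Cl 1251, Se 941, Rb 403, Pb 716.
So from highest to lowest: He > Cl > Se > Be > Pb > Rb.

He > Cl > Se > Be > Pb > Rb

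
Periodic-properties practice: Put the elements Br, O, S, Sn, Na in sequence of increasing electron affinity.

EA tends to increase across a period and decrease down a group, though the pattern is less regular than for IE or radius.
These span different periods and groups, so the two trends combine.
Sn > Na: the two effects oppose for this pair; the across-period effect wins (107 vs 53 kJ/mol).
O > Sn: both effects reinforce here, so O is clearly the higher of the two.
S > O: this pair runs against the simple trend — see the exception note.
Br > S: period and group pull opposite ways; the across-period shift dominates (325 vs 200 kJ/mol).
Note the exception: S has a higher electron affinity than O, contrary to the simple trend — the compact 2p subshell of O repels the added electron more than S's larger 3p does.
Tabulated electron affinity (kJ/mol): O 141, Na 53, S 200, Br 325, Sn 107.
So from lowest to highest: Na < Sn < O < S < Br.

Na < Sn < O < S < Br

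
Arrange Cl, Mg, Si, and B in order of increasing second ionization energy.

Mg < Si < Cl < B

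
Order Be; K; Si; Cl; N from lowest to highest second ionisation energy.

Si < Be < Cl < N < K

After 1 electron has been removed, what remains? Be⁺ still has 1 valence electron; K⁺ is the bare [Ar] core; Si⁺ still has 3 valence electrons; Cl⁺ still has 6 valence electrons; N⁺ still has 4 valence electrons.
Pulling an electron out of a noble-gas core costs far more than removing a remaining valence electron, so K sits at the high end of IE_2.
Valence configurations: Be⁺ [He]2s¹, Si⁺ [Ne]3s²3p¹, Cl⁺ [Ne]3s²3p⁴, N⁺ [He]2s²2p².
Approximate IE_2 values (kJ/mol): Be 1757, K 3052, Si 1577, Cl 2298, N 2856.
Putting it together, IE_2: Si < Be < Cl < N < K.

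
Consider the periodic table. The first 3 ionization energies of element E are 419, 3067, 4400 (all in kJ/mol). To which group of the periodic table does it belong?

Look for the largest jump between consecutive ionization energies: IE2/IE1 ≈ 7.3, far larger than any earlier ratio.
That jump marks the point where a core electron is being removed. So the atom has 1 valence electron.
A main-group element with 1 valence electron is in group 1.

Group 1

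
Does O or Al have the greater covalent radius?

Al

O is in period 2, group 16; Al is in period 3, group 13.
Across a period the added protons contract the valence shell; down a group each new principal shell makes the atom larger.
Neither a single period nor a single group — weigh both effects.
Al > O: relative to O, both the across-period and down-group shifts push Al's atomic radius up.
Tabulated atomic radius (pm): O 63, Al 126.
So Al has the greater covalent radius (Al > O).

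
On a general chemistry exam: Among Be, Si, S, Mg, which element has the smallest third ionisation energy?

IE_3 is the cost of taking one more electron from the +2 cation: Be²⁺ is the bare [He] core; Si²⁺ still has 2 valence electrons; S²⁺ still has 4 valence electrons; Mg²⁺ is the bare [Ne] core.
Core electrons are held far more tightly than valence electrons, so Mg and Be top the IE_3 order.
Valence configurations: Si²⁺ [Ne]3s², S²⁺ [Ne]3s²3p².
Tabulated IE_3 (kJ/mol): Be 14849, Si 3232, S 3357, Mg 7733.
Hence IE_3: Si < S < Mg < Be.

Si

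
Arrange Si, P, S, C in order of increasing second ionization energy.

Si < P < S < C

Consider each +1 ion: Si⁺ still has 3 valence electrons; P⁺ still has 4 valence electrons; S⁺ still has 5 valence electrons; C⁺ still has 3 valence electrons.
All are still removing valence electrons, so compare the +1 ions as you would atoms: IE_2 generally rises across a period (higher Z_eff) and falls down a group (larger shell), subject to the usual subshell exceptions.
Valence configurations: Si⁺ [Ne]3s²3p¹, P⁺ [Ne]3s²3p², S⁺ [Ne]3s²3p³, C⁺ [He]2s²2p¹.
Tabulated IE_2 (kJ/mol): Si 1577, P 1907, S 2252, C 2353.
Overall IE_2 order: Si < P < S < C.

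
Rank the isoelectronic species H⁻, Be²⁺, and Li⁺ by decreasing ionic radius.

H⁻ > Li⁺ > Be²⁺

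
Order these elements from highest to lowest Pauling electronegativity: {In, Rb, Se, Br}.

Se is in period 4, group 16; Br is in period 4, group 17; Rb is in period 5, group 1; In is in period 5, group 13.
Smaller atoms with higher effective nuclear charge are more electronegative.
Neither a single period nor a single group — weigh both effects.
In > Rb: both are in period 5; the period trend gives In the larger value.
Se > In: both effects reinforce here, so Se is clearly the higher of the two.
Br > Se: both are in period 4; the period trend gives Br the larger value.
For reference (Pauling): Se 2.55, Br 2.96, Rb 0.82, In 1.78.
So from highest to lowest: Br > Se > In > Rb.

Br > Se > In > Rb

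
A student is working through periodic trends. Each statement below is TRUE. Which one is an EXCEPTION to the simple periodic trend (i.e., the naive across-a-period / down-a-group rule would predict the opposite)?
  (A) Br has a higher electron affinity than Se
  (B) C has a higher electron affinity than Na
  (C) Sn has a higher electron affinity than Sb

The general trend: electron affinity increases across a period and decreases down a group.
(A) Br (period 4, group 17) vs Se (period 4, group 16): the stated order agrees with the simple trend.
(B) C (period 2, group 14) vs Na (period 3, group 1): the stated order agrees with the simple trend.
(C) Sn (period 5, group 14) vs Sb (period 5, group 15): the stated order contradicts the simple trend.
The exception is (C): adding an electron to Sb's half-filled 5p³ is unfavourable, so Sn has the more exothermic EA.

(C)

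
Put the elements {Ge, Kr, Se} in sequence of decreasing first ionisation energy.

Removing the outermost electron gets harder across a period and easier down a group.
All lie in period 4, so first ionization energy increases left to right.
So from highest to lowest: Kr > Se > Ge.

Kr, Se, Ge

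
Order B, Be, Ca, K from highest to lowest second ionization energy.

K > B > Be > Ca

IE_2 is the cost of taking one more electron from the +1 cation: B⁺ still has 2 valence electrons; Be⁺ still has 1 valence electron; Ca⁺ still has 1 valence electron; K⁺ is the bare [Ar] core.
Pulling an electron out of a noble-gas core costs far more than removing a remaining valence electron, so K sits at the high end of IE_2.
Valence configurations: B⁺ [He]2s², Be⁺ [He]2s¹, Ca⁺ [Ar]4s¹.
Tabulated IE_2 (kJ/mol): B 2427, Be 1757, Ca 1145, K 3052.
So the second ionization energies run Ca < Be < B < K.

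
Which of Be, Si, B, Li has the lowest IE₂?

After 1 electron has been removed, what remains? Be⁺ still has 1 valence electron; Si⁺ still has 3 valence electrons; B⁺ still has 2 valence electrons; Li⁺ is the bare [He] core.
Core electrons are held far more tightly than valence electrons, so Li tops the IE_2 order.
Valence configurations: Be⁺ [He]2s¹, Si⁺ [Ne]3s²3p¹, B⁺ [He]2s².
Tabulated IE_2 (kJ/mol): Be 1757, Si 1577, B 2427, Li 7298.
So the second ionization energies run Si < Be < B < Li.

Si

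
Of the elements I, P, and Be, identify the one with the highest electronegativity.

I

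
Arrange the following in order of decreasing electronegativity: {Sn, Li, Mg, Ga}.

Li is in period 2, group 1; Mg is in period 3, group 2; Ga is in period 4, group 13; Sn is in period 5, group 14.
Atoms toward the upper right of the periodic table pull bonding electrons most strongly.
A diagonal step moves right (one effect) and down (the opposite effect) at once.
Mg > Li: period and group pull opposite ways; the across-period shift dominates (1.31 vs 0.98).
Ga > Mg: the two effects oppose for this pair; the across-period effect wins (1.81 vs 1.31).
Sn > Ga: period and group pull opposite ways; the across-period shift dominates (1.96 vs 1.81).
For reference (Pauling): Li 0.98, Mg 1.31, Ga 1.81, Sn 1.96.
So from highest to lowest: Sn > Ga > Mg > Li.

Sn > Ga > Mg > Li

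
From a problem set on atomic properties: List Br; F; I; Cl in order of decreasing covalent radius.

F is in period 2, group 17; Cl is in period 3, group 17; Br is in period 4, group 17; I is in period 5, group 17.
Atomic radius shrinks across a period as nuclear charge pulls the same shell inward, and grows down a group as new shells are added.
All are in group 17, so atomic radius increases down the group.
So from largest to smallest: I > Br > Cl > F.

I > Br > Cl > F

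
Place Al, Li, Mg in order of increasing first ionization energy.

Li, Al, Mg

Li is in period 2, group 1; Mg is in period 3, group 2; Al is in period 3, group 13.
IE₁ increases left→right with effective nuclear charge and decreases top→bottom as the valence shell moves farther out.
Neither a single period nor a single group — weigh both effects.
Al > Li: the two effects oppose for this pair; the across-period effect wins (578 vs 520 kJ/mol).
Mg > Al: this pair runs against the simple trend — see the exception note.
Note the exception: Mg has a higher first ionization energy than Al, contrary to the simple trend — Al's single 3p electron is easier to remove than one from Mg's filled 3s².
Tabulated first ionization energy (kJ/mol): Li 520, Mg 738, Al 578.
So from lowest to highest: Li < Al < Mg.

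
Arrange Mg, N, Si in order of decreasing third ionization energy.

Mg, N, Si

After 2 electrons have been removed, what remains? Mg²⁺ is the bare [Ne] core; N²⁺ still has 3 valence electrons; Si²⁺ still has 2 valence electrons.
Pulling an electron out of a noble-gas core costs far more than removing a remaining valence electron, so Mg sits at the high end of IE_3.
Valence configurations: N²⁺ [He]2s²2p¹, Si²⁺ [Ne]3s².
Approximate IE_3 values (kJ/mol): Mg 7733, N 4578, Si 3232.
Putting it together, IE_3: Si < N < Mg.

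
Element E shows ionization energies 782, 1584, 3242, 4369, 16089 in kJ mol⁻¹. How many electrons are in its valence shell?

Look for the largest jump between consecutive ionization energies: IE5/IE4 ≈ 3.7, far larger than any earlier ratio.
That jump marks the point where a core electron is being removed. So the atom has 4 valence electrons.

4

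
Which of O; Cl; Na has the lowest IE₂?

Cl

After 1 electron has been removed, what remains? O⁺ still has 5 valence electrons; Cl⁺ still has 6 valence electrons; Na⁺ is the bare [Ne] core.
Core electrons are held far more tightly than valence electrons, so Na tops the IE_2 order.
Valence configurations: O⁺ [He]2s²2p³, Cl⁺ [Ne]3s²3p⁴.
The numbers (kJ/mol): O 3388, Cl 2298, Na 4562.
So the second ionization energies run Cl < O < Na.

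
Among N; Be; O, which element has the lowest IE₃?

IE_3 is the cost of taking one more electron from the +2 cation: N²⁺ still has 3 valence electrons; Be²⁺ is the bare [He] core; O²⁺ still has 4 valence electrons.
Pulling an electron out of a noble-gas core costs far more than removing a remaining valence electron, so Be sits at the high end of IE_3.
Valence configurations: N²⁺ [He]2s²2p¹, O²⁺ [He]2s²2p².
The numbers (kJ/mol): N 4578, Be 14849, O 5300.
Overall IE_3 order: N < O < Be.

N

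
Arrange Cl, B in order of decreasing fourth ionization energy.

B > Cl

The fourth ionization energy removes an electron from the +3 ion. For each element: Cl³⁺ still has 4 valence electrons; B³⁺ is the bare [He] core.
Pulling an electron out of a noble-gas core costs far more than removing a remaining valence electron, so B sits at the high end of IE_4.
Approximate IE_4 values (kJ/mol): Cl 5159, B 25026.
Putting it together, IE_4: Cl < B.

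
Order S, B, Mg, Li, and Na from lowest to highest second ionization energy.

Mg < S < B < Na < Li

Consider each +1 ion: S⁺ still has 5 valence electrons; B⁺ still has 2 valence electrons; Mg⁺ still has 1 valence electron; Li⁺ is the bare [He] core; Na⁺ is the bare [Ne] core.
Core electrons are held far more tightly than valence electrons, so Na and Li top the IE_2 order.
Valence configurations: S⁺ [Ne]3s²3p³, B⁺ [He]2s², Mg⁺ [Ne]3s¹.
Tabulated IE_2 (kJ/mol): S 2252, B 2427, Mg 1451, Li 7298, Na 4562.
Hence IE_2: Mg < S < B < Na < Li.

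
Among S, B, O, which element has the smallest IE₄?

Consider each +3 ion: S³⁺ still has 3 valence electrons; B³⁺ is the bare [He] core; O³⁺ still has 3 valence electrons.
Pulling an electron out of a noble-gas core costs far more than removing a remaining valence electron, so B sits at the high end of IE_4.
Valence configurations: S³⁺ [Ne]3s²3p¹, O³⁺ [He]2s²2p¹.
Approximate IE_4 values (kJ/mol): S 4556, B 25026, O 7469.
Hence IE_4: S < O < B.

S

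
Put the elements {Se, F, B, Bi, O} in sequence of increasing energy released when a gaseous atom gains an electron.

B < Bi < O < Se < F

B is in period 2, group 13; O is in period 2, group 16; F is in period 2, group 17; Se is in period 4, group 16; Bi is in period 6, group 15.
Atoms with high Z_eff and room in the valence shell (especially the halogens) have the most exothermic electron affinities.
These span different periods and groups, so the two trends combine.
Bi > B: the two effects oppose for this pair; the across-period effect wins (91 vs 27 kJ/mol).
O > Bi: relative to Bi, both the across-period and down-group shifts push O's electron affinity up.
Se > O: this pair runs against the simple trend — see the exception note.
F > Se: both effects reinforce here, so F is clearly the higher of the two.
Note the exception: Se has a higher electron affinity than O, contrary to the simple trend — O's compact 2p subshell gives strong electron–electron repulsion on the added electron.
Tabulated electron affinity (kJ/mol): B 27, O 141, F 328, Se 195, Bi 91.
So from lowest to highest: B < Bi < O < Se < F.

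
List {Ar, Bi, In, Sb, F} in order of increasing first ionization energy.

In < Bi < Sb < Ar < F

F is in period 2, group 17; Ar is in period 3, group 18; In is in period 5, group 13; Sb is in period 5, group 15; Bi is in period 6, group 15.
Across a period the outer electron is held more tightly (higher IE₁); down a group it sits in a higher shell, more shielded, and comes off more easily.
Here both period and group differ, so the two effects have to be weighed against each other.
Bi > In: period and group pull opposite ways; the across-period shift dominates (703 vs 558 kJ/mol).
Sb > Bi: Sb sits above Bi in group 15, so the down-group effect alone puts Sb higher.
Ar > Sb: both effects reinforce here, so Ar is clearly the higher of the two.
F > Ar: the two effects oppose for this pair; the down-group effect wins (1681 vs 1521 kJ/mol).
For reference (kJ/mol): F 1681, Ar 1521, In 558, Sb 831, Bi 703.
So from lowest to highest: In < Bi < Sb < Ar < F.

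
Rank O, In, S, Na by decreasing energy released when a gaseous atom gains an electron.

O is in period 2, group 16; Na is in period 3, group 1; S is in period 3, group 16; In is in period 5, group 13.
Electron affinity generally becomes more exothermic across a period toward the halogens and less exothermic down a group.
These span different periods and groups, so the two trends combine.
Na > In: period and group pull opposite ways; the down-group shift dominates (53 vs 29 kJ/mol).
O > Na: both effects reinforce here, so O is clearly the higher of the two.
S > O: this pair runs against the simple trend — see the exception note.
Note the exception: S has a higher electron affinity than O, contrary to the simple trend — the compact 2p subshell of O repels the added electron more than S's larger 3p does.
Approximate values (kJ/mol): O 141, Na 53, S 200, In 29.
So from highest to lowest: S > O > Na > In.

S > O > Na > In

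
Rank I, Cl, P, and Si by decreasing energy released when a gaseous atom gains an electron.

Atoms with high Z_eff and room in the valence shell (especially the halogens) have the most exothermic electron affinities.
Here both period and group differ, so the two effects have to be weighed against each other.
Si > P: this pair runs against the simple trend — see the exception note.
I > Si: period and group pull opposite ways; the across-period shift dominates (295 vs 134 kJ/mol).
Cl > I: they share group 17; the group trend gives Cl the larger value.
Note the exception: Si has a higher electron affinity than P, contrary to the simple trend — adding an electron to P's half-filled 3p³ is unfavourable, so Si (3p²) has the more exothermic EA.
Tabulated electron affinity (kJ/mol): Si 134, P 72, Cl 349, I 295.
So from highest to lowest: Cl > I > Si > P.

Cl > I > Si > P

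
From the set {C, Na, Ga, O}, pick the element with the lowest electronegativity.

Na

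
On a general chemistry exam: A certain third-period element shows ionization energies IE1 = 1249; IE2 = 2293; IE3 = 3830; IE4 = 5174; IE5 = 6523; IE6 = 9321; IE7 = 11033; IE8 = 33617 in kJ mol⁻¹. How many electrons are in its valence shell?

7

Look for the largest jump between consecutive ionization energies: IE8/IE7 ≈ 3.0, far larger than any earlier ratio.
That jump marks the point where a core electron is being removed. So the atom has 7 valence electrons.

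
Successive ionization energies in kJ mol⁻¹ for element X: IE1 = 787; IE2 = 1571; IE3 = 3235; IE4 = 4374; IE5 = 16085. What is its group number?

Group 14

Look for the largest jump between consecutive ionization energies: IE5/IE4 ≈ 3.7, far larger than any earlier ratio.
That jump marks the point where a core electron is being removed. So the atom has 4 valence electrons.
A main-group element with 4 valence electrons is in group 14.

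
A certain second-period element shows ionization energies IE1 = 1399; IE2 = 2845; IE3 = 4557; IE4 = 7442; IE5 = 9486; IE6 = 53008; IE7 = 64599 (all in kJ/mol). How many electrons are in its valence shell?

5

Look for the largest jump between consecutive ionization energies: IE6/IE5 ≈ 5.6, far larger than any earlier ratio.
That jump marks the point where a core electron is being removed. So the atom has 5 valence electrons.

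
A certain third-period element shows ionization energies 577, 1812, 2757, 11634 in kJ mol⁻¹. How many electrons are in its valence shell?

3

Look for the largest jump between consecutive ionization energies: IE4/IE3 ≈ 4.2, far larger than any earlier ratio.
That jump marks the point where a core electron is being removed. So the atom has 3 valence electrons.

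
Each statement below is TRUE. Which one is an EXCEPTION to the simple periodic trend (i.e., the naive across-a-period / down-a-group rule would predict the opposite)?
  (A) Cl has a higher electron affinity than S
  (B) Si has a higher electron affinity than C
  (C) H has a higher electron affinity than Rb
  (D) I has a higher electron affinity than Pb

(B)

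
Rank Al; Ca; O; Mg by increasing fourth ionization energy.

Ca, O, Mg, Al

IE_4 is the cost of taking one more electron from the +3 cation: Al³⁺ is the bare [Ne] core; Ca³⁺ is already 1 electron into the core; O³⁺ still has 3 valence electrons; Mg³⁺ is already 1 electron into the core.
Usually core removal costs more than valence removal, but here the competition is close: a tightly held n=2 valence electron can cost more to remove than an n=3 core electron, so the actual values have to decide it.
The numbers (kJ/mol): Al 11577, Ca 6491, O 7469, Mg 10543.
Overall IE_4 order: Ca < O < Mg < Al.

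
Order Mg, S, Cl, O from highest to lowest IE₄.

IE_4 is the cost of taking one more electron from the +3 cation: Mg³⁺ is already 1 electron into the core; S³⁺ still has 3 valence electrons; Cl³⁺ still has 4 valence electrons; O³⁺ still has 3 valence electrons.
Core electrons are held far more tightly than valence electrons, so Mg tops the IE_4 order.
Valence configurations: S³⁺ [Ne]3s²3p¹, Cl³⁺ [Ne]3s²3p², O³⁺ [He]2s²2p¹.
Tabulated IE_4 (kJ/mol): Mg 10543, S 4556, Cl 5159, O 7469.
Putting it together, IE_4: S < Cl < O < Mg.

Mg > O > Cl > S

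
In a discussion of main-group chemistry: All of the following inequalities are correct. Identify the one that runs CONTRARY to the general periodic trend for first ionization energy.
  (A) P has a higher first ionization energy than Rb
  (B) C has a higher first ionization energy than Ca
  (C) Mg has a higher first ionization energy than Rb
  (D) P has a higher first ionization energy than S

The general trend: first ionization energy increases across a period and decreases down a group.
(A) P (period 3, group 15) vs Rb (period 5, group 1): the stated order agrees with the simple trend.
(B) C (period 2, group 14) vs Ca (period 4, group 2): the stated order agrees with the simple trend.
(C) Mg (period 3, group 2) vs Rb (period 5, group 1): the stated order agrees with the simple trend.
(D) P (period 3, group 15) vs S (period 3, group 16): the stated order contradicts the simple trend.
The exception is (D): S (3p⁴) ionizes more easily than half-filled P (3p³) because the paired 3p electron in S is pushed out by e⁻–e⁻ repulsion.

(D)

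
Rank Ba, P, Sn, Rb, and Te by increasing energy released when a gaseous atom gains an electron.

P is in period 3, group 15; Rb is in period 5, group 1; Sn is in period 5, group 14; Te is in period 5, group 16; Ba is in period 6, group 2.
EA tends to increase across a period and decrease down a group, though the pattern is less regular than for IE or radius.
These span different periods and groups, so the two trends combine.
Rb > Ba: the two effects oppose for this pair; the down-group effect wins (47 vs 14 kJ/mol).
P > Rb: relative to Rb, both the across-period and down-group shifts push P's electron affinity up.
Sn > P: this pair runs against the simple trend — see the exception note.
Te > Sn: Te lies to the right of Sn in period 5, so the across-period effect alone puts Te higher.
Note the exception: Sn has a higher electron affinity than P, contrary to the simple trend — adding an electron to P's half-filled np³ subshell costs electron-pairing energy.
For reference (kJ/mol): P 72, Rb 47, Sn 107, Te 190, Ba 14.
So from lowest to highest: Ba < Rb < P < Sn < Te.

Ba, Rb, P, Sn, Te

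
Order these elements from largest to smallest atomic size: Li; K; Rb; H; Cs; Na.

Cs, Rb, K, Na, Li, H

H is in period 1, group 1; Li is in period 2, group 1; Na is in period 3, group 1; K is in period 4, group 1; Rb is in period 5, group 1; Cs is in period 6, group 1.
Moving right in a period, electrons are added to the same shell under a stronger nuclear pull, so atoms get smaller; moving down, a new shell is opened and atoms get larger.
All are in group 1, so atomic radius increases down the group.
So from largest to smallest: Cs > Rb > K > Na > Li > H.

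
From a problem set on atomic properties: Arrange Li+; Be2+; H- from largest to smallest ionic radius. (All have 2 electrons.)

All of these have 2 electrons, so size is governed by nuclear charge alone: the more protons, the stronger the pull on the same electron cloud, and the smaller the ion.
Nuclear charges: Be2+ (Z=4), Li+ (Z=3), H- (Z=1).
Largest to smallest: H- > Li+ > Be2+.

H- > Li+ > Be2+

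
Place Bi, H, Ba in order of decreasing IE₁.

H, Bi, Ba

H is in period 1, group 1; Ba is in period 6, group 2; Bi is in period 6, group 15.
Removing the outermost electron gets harder across a period and easier down a group.
Here both period and group differ, so the two effects have to be weighed against each other.
Bi > Ba: both are in period 6; the period trend gives Bi the larger value.
H > Bi: period and group pull opposite ways; the down-group shift dominates (1312 vs 703 kJ/mol).
Tabulated first ionization energy (kJ/mol): H 1312, Ba 503, Bi 703.
So from highest to lowest: H > Bi > Ba.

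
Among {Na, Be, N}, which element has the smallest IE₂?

Be

Consider each +1 ion: Na⁺ is the bare [Ne] core; Be⁺ still has 1 valence electron; N⁺ still has 4 valence electrons.
Breaking into a closed-shell core is much more expensive than removing a leftover valence electron — Na has the largest IE_2 here.
Valence configurations: Be⁺ [He]2s¹, N⁺ [He]2s²2p².
Approximate IE_2 values (kJ/mol): Na 4562, Be 1757, N 2856.
Overall IE_2 order: Be < N < Na.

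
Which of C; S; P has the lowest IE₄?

S

The fourth ionization energy removes an electron from the +3 ion. For each element: C³⁺ still has 1 valence electron; S³⁺ still has 3 valence electrons; P³⁺ still has 2 valence electrons.
All are still removing valence electrons, so compare the +3 ions as you would atoms: IE_4 generally rises across a period (higher Z_eff) and falls down a group (larger shell), subject to the usual subshell exceptions.
Valence configurations: C³⁺ [He]2s¹, S³⁺ [Ne]3s²3p¹, P³⁺ [Ne]3s².
S³⁺ loses a lone 3p electron whereas P³⁺ must break into a filled 3s² pair, so IE_4(P) > IE_4(S) even though S has the higher nuclear charge.
Tabulated IE_4 (kJ/mol): C 6223, S 4556, P 4964.
So the fourth ionization energies run S < P < C.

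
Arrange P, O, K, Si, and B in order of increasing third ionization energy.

The third ionization energy removes an electron from the +2 ion. For each element: P²⁺ still has 3 valence electrons; O²⁺ still has 4 valence electrons; K²⁺ is already 1 electron into the core; Si²⁺ still has 2 valence electrons; B²⁺ still has 1 valence electron.
Usually core removal costs more than valence removal, but here the competition is close: a tightly held n=2 valence electron can cost more to remove than an n=3 core electron, so the actual values have to decide it.
Valence configurations: P²⁺ [Ne]3s²3p¹, O²⁺ [He]2s²2p², Si²⁺ [Ne]3s², B²⁺ [He]2s¹.
P²⁺ loses a lone 3p electron whereas Si²⁺ must break into a filled 3s² pair, so IE_3(Si) > IE_3(P) even though P has the higher nuclear charge.
The numbers (kJ/mol): P 2914, O 5300, K 4420, Si 3232, B 3660.
So the third ionization energies run P < Si < B < K < O.

P < Si < B < K < O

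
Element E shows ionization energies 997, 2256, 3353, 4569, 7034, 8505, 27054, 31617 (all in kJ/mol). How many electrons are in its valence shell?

6

Look for the largest jump between consecutive ionization energies: IE7/IE6 ≈ 3.2, far larger than any earlier ratio.
That jump marks the point where a core electron is being removed. So the atom has 6 valence electrons.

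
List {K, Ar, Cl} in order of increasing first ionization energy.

Cl is in period 3, group 17; Ar is in period 3, group 18; K is in period 4, group 1.
First ionization energy rises across a period (greater Z_eff holds electrons more tightly) and falls down a group (valence electrons are farther from the nucleus).
Neither a single period nor a single group — weigh both effects.
Cl > K: both effects reinforce here, so Cl is clearly the higher of the two.
Ar > Cl: Ar lies to the right of Cl in period 3, so the across-period effect alone puts Ar higher.
For reference (kJ/mol): Cl 1251, Ar 1521, K 419.
So from lowest to highest: K < Cl < Ar.

K < Cl < Ar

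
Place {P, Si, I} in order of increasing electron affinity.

Electron affinity generally becomes more exothermic across a period toward the halogens and less exothermic down a group.
Here both period and group differ, so the two effects have to be weighed against each other.
Si > P: this pair runs against the simple trend — see the exception note.
I > Si: period and group pull opposite ways; the across-period shift dominates (295 vs 134 kJ/mol).
Note the exception: Si has a higher electron affinity than P, contrary to the simple trend — adding an electron to P's half-filled 3p³ is unfavourable, so Si (3p²) has the more exothermic EA.
For reference (kJ/mol): Si 134, P 72, I 295.
So from lowest to highest: P < Si < I.

P, Si, I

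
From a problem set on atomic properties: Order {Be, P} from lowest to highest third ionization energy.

After 2 electrons have been removed, what remains? Be²⁺ is the bare [He] core; P²⁺ still has 3 valence electrons.
Core electrons are held far more tightly than valence electrons, so Be tops the IE_3 order.
The numbers (kJ/mol): Be 14849, P 2914.
So the third ionization energies run P < Be.

P < Be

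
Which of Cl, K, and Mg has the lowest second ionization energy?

Mg

After 1 electron has been removed, what remains? Cl⁺ still has 6 valence electrons; K⁺ is the bare [Ar] core; Mg⁺ still has 1 valence electron.
Pulling an electron out of a noble-gas core costs far more than removing a remaining valence electron, so K sits at the high end of IE_2.
Valence configurations: Cl⁺ [Ne]3s²3p⁴, Mg⁺ [Ne]3s¹.
The numbers (kJ/mol): Cl 2298, K 3052, Mg 1451.
Overall IE_2 order: Mg < Cl < K.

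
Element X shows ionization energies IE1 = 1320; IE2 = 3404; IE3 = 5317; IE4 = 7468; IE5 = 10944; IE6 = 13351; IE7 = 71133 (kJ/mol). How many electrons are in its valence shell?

6

Look for the largest jump between consecutive ionization energies: IE7/IE6 ≈ 5.3, far larger than any earlier ratio.
That jump marks the point where a core electron is being removed. So the atom has 6 valence electrons.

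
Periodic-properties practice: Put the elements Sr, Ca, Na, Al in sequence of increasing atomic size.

Al < Na < Ca < Sr

Na is in period 3, group 1; Al is in period 3, group 13; Ca is in period 4, group 2; Sr is in period 5, group 2.
Radius decreases left→right (rising Z_eff, same n) and increases top→bottom (higher n).
Neither a single period nor a single group — weigh both effects.
Na > Al: Na lies to the left of Al in period 3, so the across-period effect alone puts Na larger.
Ca > Na: period and group pull opposite ways; the down-group shift dominates (171 vs 155 pm).
Sr > Ca: Sr sits below Ca in group 2, so the down-group effect alone puts Sr larger.
Approximate values (pm): Na 155, Al 126, Ca 171, Sr 185.
So from smallest to largest: Al < Na < Ca < Sr.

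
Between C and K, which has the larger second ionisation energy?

K

IE_2 is the cost of taking one more electron from the +1 cation: C⁺ still has 3 valence electrons; K⁺ is the bare [Ar] core.
Breaking into a closed-shell core is much more expensive than removing a leftover valence electron — K has the largest IE_2 here.
Tabulated IE_2 (kJ/mol): C 2353, K 3052.
Hence IE_2: C < K.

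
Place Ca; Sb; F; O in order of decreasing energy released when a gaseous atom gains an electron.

Atoms with high Z_eff and room in the valence shell (especially the halogens) have the most exothermic electron affinities.
Neither a single period nor a single group — weigh both effects.
Sb > Ca: period and group pull opposite ways; the across-period shift dominates (103 vs 2 kJ/mol).
O > Sb: both effects reinforce here, so O is clearly the higher of the two.
F > O: F lies to the right of O in period 2, so the across-period effect alone puts F higher.
Tabulated electron affinity (kJ/mol): O 141, F 328, Ca 2, Sb 103.
So from highest to lowest: F > O > Sb > Ca.

F > O > Sb > Ca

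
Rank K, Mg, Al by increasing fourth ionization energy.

IE_4 is the cost of taking one more electron from the +3 cation: K³⁺ is already 2 electrons into the core; Mg³⁺ is already 1 electron into the core; Al³⁺ is the bare [Ne] core.
All of these are removing an electron from a noble-gas core or deeper; the smaller core (lower principal quantum number) is held far more tightly, and within a period the higher nuclear charge binds the same core more tightly.
Tabulated IE_4 (kJ/mol): K 5877, Mg 10543, Al 11577.
So the fourth ionization energies run K < Mg < Al.

K < Mg < Al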